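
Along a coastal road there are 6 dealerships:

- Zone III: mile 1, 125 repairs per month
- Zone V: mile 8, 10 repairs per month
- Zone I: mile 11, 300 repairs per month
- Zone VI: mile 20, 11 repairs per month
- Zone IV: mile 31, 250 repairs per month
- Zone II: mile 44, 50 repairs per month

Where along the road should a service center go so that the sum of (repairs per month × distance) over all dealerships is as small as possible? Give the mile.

For a sum of weighted absolute distances on a line, the optimum is the weighted median (not the mean). Total weight W = 746; half-weight = 373.
Sort by position and accumulate weight:
  mile 1 (Zone III, w=125) → cum 125
  mile 8 (Zone V, w=10) → cum 135
  mile 11 (Zone I, w=300) → cum 435  ≥ 373 → median here
  mile 20 (Zone VI, w=11) → cum 446
  mile 31 (Zone IV, w=250) → cum 696
  mile 44 (Zone II, w=50) → cum 746
Optimal location: mile 11.

x = 11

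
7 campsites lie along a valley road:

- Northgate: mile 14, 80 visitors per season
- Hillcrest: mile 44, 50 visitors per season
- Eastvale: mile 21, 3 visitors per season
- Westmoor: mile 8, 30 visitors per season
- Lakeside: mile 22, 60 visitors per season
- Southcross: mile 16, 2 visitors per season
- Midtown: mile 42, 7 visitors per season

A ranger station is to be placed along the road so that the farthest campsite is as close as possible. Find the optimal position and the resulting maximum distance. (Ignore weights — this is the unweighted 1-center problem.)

The 1-center on a line is the midpoint of the two extreme points: leftmost at 8, rightmost at 44.
Optimal location = (8 + 44)/2 = 26; maximum distance = (44 − 8)/2 = 18.

location 26, max distance 18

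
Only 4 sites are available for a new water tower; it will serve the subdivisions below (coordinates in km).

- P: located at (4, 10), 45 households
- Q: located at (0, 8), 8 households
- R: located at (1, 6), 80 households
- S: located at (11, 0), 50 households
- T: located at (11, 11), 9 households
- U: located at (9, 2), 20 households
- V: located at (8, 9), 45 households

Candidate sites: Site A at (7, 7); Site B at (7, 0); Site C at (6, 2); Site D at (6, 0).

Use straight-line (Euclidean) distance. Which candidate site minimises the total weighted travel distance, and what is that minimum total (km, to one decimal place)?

Site A, total 1396.5 km

Total weighted distance at each candidate:
  Site A (7, 7): total = 1396.5
  Site B (7, 0): total = 2003.1
  Site C (6, 2): total = 1700.7
  Site D (6, 0): total = 2009.5
Minimum is at Site A with total 1396.5 km.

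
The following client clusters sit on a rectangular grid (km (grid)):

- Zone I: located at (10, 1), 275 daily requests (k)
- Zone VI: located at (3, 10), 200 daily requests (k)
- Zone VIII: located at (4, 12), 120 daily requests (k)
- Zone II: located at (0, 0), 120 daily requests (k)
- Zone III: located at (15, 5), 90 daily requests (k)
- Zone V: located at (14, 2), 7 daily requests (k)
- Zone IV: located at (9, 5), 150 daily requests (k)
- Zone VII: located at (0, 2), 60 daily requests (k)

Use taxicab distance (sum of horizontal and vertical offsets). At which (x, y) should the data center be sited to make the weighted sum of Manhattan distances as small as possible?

(9, 5)

Manhattan distance separates: Σwᵢ(|x−xᵢ|+|y−yᵢ|) = Σwᵢ|x−xᵢ| + Σwᵢ|y−yᵢ|, so x and y are optimised independently as 1-D weighted medians.
Total weight W = 1022; half = 511.
x-coordinate, sorted with cumulative weight:
  x=0 (Zone II, w=120) cum 120
  x=0 (Zone VII, w=60) cum 180
  x=3 (Zone VI, w=200) cum 380
  x=4 (Zone VIII, w=120) cum 500
  x=9 (Zone IV, w=150) cum 650  ← median
  x=10 (Zone I, w=275) cum 925
  x=14 (Zone V, w=7) cum 932
  x=15 (Zone III, w=90) cum 1022
⇒ x* = 9
y-coordinate, sorted with cumulative weight:
  y=0 (Zone II, w=120) cum 120
  y=1 (Zone I, w=275) cum 395
  y=2 (Zone V, w=7) cum 402
  y=2 (Zone VII, w=60) cum 462
  y=5 (Zone III, w=90) cum 552  ← median
  y=5 (Zone IV, w=150) cum 702
  y=10 (Zone VI, w=200) cum 902
  y=12 (Zone VIII, w=120) cum 1022
⇒ y* = 5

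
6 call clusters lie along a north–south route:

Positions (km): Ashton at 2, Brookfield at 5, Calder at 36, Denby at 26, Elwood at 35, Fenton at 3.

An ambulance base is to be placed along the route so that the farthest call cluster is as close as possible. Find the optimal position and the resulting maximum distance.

location 19, max distance 17

The 1-center on a line is the midpoint of the two extreme points: leftmost at 2, rightmost at 36.
Optimal location = (2 + 36)/2 = 19; maximum distance = (36 − 2)/2 = 17.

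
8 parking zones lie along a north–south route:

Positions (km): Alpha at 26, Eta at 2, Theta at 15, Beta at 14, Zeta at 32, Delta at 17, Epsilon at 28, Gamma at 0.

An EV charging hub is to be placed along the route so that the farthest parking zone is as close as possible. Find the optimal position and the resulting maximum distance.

location 16, max distance 16

The 1-center on a line is the midpoint of the two extreme points: leftmost at 0, rightmost at 32.
Optimal location = (0 + 32)/2 = 16; maximum distance = (32 − 0)/2 = 16.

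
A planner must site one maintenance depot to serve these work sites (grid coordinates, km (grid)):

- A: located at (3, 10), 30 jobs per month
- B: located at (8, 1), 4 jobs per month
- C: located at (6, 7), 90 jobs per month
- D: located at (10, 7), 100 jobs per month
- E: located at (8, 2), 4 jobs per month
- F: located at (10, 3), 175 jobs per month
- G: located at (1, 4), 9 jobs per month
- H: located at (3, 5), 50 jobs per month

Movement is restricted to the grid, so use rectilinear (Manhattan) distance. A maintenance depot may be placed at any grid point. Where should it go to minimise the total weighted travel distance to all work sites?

(10, 5)

Manhattan distance separates: Σwᵢ(|x−xᵢ|+|y−yᵢ|) = Σwᵢ|x−xᵢ| + Σwᵢ|y−yᵢ|, so x and y are optimised independently as 1-D weighted medians.
Total weight W = 462; half = 231.
x-coordinate, sorted with cumulative weight:
  x=1 (G, w=9) cum 9
  x=3 (A, w=30) cum 39
  x=3 (H, w=50) cum 89
  x=6 (C, w=90) cum 179
  x=8 (B, w=4) cum 183
  x=8 (E, w=4) cum 187
  x=10 (D, w=100) cum 287  ← median
  x=10 (F, w=175) cum 462
⇒ x* = 10
y-coordinate, sorted with cumulative weight:
  y=1 (B, w=4) cum 4
  y=2 (E, w=4) cum 8
  y=3 (F, w=175) cum 183
  y=4 (G, w=9) cum 192
  y=5 (H, w=50) cum 242  ← median
  y=7 (C, w=90) cum 332
  y=7 (D, w=100) cum 432
  y=10 (A, w=30) cum 462
⇒ y* = 5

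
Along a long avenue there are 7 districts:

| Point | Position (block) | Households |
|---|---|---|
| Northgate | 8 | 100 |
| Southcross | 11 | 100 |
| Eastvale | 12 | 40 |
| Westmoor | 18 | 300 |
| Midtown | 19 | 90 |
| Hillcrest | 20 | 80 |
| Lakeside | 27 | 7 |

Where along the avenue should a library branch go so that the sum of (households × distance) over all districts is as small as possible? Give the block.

For a sum of weighted absolute distances on a line, the optimum is the weighted median (not the mean). Total weight W = 717; half-weight = 358.5.
Sort by position and accumulate weight:
  block 8 (Northgate, w=100) → cum 100
  block 11 (Southcross, w=100) → cum 200
  block 12 (Eastvale, w=40) → cum 240
  block 18 (Westmoor, w=300) → cum 540  ≥ 358.5 → median here
  block 19 (Midtown, w=90) → cum 630
  block 20 (Hillcrest, w=80) → cum 710
  block 27 (Lakeside, w=7) → cum 717
Optimal location: block 18.

x = 18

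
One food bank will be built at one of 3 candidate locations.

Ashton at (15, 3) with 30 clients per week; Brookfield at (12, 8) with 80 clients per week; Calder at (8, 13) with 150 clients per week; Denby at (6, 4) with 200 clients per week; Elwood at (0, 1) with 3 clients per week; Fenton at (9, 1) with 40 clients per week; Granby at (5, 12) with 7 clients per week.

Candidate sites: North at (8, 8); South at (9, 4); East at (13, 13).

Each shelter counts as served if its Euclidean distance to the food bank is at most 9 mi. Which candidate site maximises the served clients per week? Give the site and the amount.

North, covering 507

Coverage radius r = 9 mi; a point is covered iff (Δx)²+(Δy)² ≤ 9² = 81.
  North (8, 8): covers {Ashton, Brookfield, Calder, Denby, Fenton, Granby} → 507
  South (9, 4): covers {Ashton, Brookfield, Denby, Fenton, Granby} → 357
  East (13, 13): covers {Brookfield, Calder, Granby} → 237
Maximum coverage at North: 507 clients per week.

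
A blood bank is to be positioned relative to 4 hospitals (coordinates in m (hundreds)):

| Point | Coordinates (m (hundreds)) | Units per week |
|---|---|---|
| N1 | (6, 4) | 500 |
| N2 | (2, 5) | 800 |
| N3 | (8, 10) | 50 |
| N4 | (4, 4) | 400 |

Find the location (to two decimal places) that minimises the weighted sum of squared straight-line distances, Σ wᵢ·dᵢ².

The minimiser of Σwᵢ‖p−pᵢ‖² is the weighted centroid p* = (Σwᵢpᵢ)/(Σwᵢ).
Σwᵢ = 1750.
Σwᵢxᵢ = 500·6 + 800·2 + 50·8 + 400·4 = 6600.
Σwᵢyᵢ = 500·4 + 800·5 + 50·10 + 400·4 = 8100.
x* = 6600/1750 = 3.77, y* = 8100/1750 = 4.63.

(3.77, 4.63)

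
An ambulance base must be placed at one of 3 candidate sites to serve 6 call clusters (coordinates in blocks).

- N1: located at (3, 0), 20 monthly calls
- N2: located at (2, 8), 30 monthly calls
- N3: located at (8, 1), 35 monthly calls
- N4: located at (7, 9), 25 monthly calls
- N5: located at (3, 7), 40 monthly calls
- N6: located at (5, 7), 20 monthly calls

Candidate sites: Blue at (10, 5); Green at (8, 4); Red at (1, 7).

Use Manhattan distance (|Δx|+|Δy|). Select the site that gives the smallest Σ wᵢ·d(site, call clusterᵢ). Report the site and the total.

Red, total 1055 blocks

Total weighted distance at each candidate:
  Blue (10, 5): total = 1455
  Green (8, 4): total = 1175
  Red (1, 7): total = 1055
Minimum is at Red with total 1055 blocks.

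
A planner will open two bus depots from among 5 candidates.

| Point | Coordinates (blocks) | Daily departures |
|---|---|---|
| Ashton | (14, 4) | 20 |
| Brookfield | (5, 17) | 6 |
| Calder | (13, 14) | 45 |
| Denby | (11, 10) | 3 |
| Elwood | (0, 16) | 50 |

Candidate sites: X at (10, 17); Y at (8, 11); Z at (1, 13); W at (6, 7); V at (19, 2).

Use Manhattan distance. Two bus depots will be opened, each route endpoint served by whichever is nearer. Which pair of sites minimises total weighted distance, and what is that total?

{X, Z}, total 864

Evaluate every pair (each demand assigned to the nearer of the two):
  {X, Z}: total = 864
  {Y, Z}: total = 880
  {Z, V}: total = 1012
  {X, V}: total = 1014
  {Z, W}: total = 1077
  {X, W}: total = 1094
  {X, Y}: total = 1122
  {Y, V}: total = 1216
  {Y, W}: total = 1296
  {W, V}: total = 1610
Best pair: {X, Z} with total 864.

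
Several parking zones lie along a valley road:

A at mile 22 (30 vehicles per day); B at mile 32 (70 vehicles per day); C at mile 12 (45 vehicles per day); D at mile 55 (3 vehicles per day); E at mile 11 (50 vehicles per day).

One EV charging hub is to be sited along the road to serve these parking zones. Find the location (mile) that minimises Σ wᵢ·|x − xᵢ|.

For a sum of weighted absolute distances on a line, the optimum is the weighted median (not the mean). Total weight W = 198; half-weight = 99.
Sort by position and accumulate weight:
  mile 11 (E, w=50) → cum 50
  mile 12 (C, w=45) → cum 95
  mile 22 (A, w=30) → cum 125  ≥ 99 → median here
  mile 32 (B, w=70) → cum 195
  mile 55 (D, w=3) → cum 198
Optimal location: mile 22.

x = 22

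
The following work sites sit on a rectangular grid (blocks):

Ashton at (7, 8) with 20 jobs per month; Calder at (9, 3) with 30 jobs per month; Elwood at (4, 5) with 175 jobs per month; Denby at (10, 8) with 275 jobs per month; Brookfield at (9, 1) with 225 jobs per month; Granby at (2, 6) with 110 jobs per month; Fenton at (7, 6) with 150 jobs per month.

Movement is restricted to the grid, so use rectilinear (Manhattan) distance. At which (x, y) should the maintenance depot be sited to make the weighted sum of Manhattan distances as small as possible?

(9, 6)

Manhattan distance separates: Σwᵢ(|x−xᵢ|+|y−yᵢ|) = Σwᵢ|x−xᵢ| + Σwᵢ|y−yᵢ|, so x and y are optimised independently as 1-D weighted medians.
Total weight W = 985; half = 492.5.
x-coordinate, sorted with cumulative weight:
  x=2 (Granby, w=110) cum 110
  x=4 (Elwood, w=175) cum 285
  x=7 (Ashton, w=20) cum 305
  x=7 (Fenton, w=150) cum 455
  x=9 (Calder, w=30) cum 485
  x=9 (Brookfield, w=225) cum 710  ← median
  x=10 (Denby, w=275) cum 985
⇒ x* = 9
y-coordinate, sorted with cumulative weight:
  y=1 (Brookfield, w=225) cum 225
  y=3 (Calder, w=30) cum 255
  y=5 (Elwood, w=175) cum 430
  y=6 (Granby, w=110) cum 540  ← median
  y=6 (Fenton, w=150) cum 690
  y=8 (Ashton, w=20) cum 710
  y=8 (Denby, w=275) cum 985
⇒ y* = 6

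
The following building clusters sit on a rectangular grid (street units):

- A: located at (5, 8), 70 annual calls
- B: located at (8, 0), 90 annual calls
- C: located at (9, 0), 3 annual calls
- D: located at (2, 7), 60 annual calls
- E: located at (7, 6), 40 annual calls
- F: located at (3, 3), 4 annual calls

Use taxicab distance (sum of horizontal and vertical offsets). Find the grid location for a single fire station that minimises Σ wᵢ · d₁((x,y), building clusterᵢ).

Manhattan distance separates: Σwᵢ(|x−xᵢ|+|y−yᵢ|) = Σwᵢ|x−xᵢ| + Σwᵢ|y−yᵢ|, so x and y are optimised independently as 1-D weighted medians.
Total weight W = 267; half = 133.5.
x-coordinate, sorted with cumulative weight:
  x=2 (D, w=60) cum 60
  x=3 (F, w=4) cum 64
  x=5 (A, w=70) cum 134  ← median
  x=7 (E, w=40) cum 174
  x=8 (B, w=90) cum 264
  x=9 (C, w=3) cum 267
⇒ x* = 5
y-coordinate, sorted with cumulative weight:
  y=0 (B, w=90) cum 90
  y=0 (C, w=3) cum 93
  y=3 (F, w=4) cum 97
  y=6 (E, w=40) cum 137  ← median
  y=7 (D, w=60) cum 197
  y=8 (A, w=70) cum 267
⇒ y* = 6

(5, 6)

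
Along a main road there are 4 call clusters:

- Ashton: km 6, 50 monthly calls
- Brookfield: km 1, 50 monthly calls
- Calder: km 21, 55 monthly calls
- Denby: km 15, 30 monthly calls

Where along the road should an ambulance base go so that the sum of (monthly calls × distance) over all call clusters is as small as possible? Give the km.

x = 6

For a sum of weighted absolute distances on a line, the optimum is the weighted median (not the mean). Total weight W = 185; half-weight = 92.5.
Sort by position and accumulate weight:
  km 1 (Brookfield, w=50) → cum 50
  km 6 (Ashton, w=50) → cum 100  ≥ 92.5 → median here
  km 15 (Denby, w=30) → cum 130
  km 21 (Calder, w=55) → cum 185
Optimal location: km 6.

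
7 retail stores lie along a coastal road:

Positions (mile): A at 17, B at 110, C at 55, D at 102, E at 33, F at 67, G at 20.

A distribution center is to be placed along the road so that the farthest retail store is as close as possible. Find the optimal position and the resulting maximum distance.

location 63.5, max distance 46.5

The 1-center on a line is the midpoint of the two extreme points: leftmost at 17, rightmost at 110.
Optimal location = (17 + 110)/2 = 63.5; maximum distance = (110 − 17)/2 = 46.5.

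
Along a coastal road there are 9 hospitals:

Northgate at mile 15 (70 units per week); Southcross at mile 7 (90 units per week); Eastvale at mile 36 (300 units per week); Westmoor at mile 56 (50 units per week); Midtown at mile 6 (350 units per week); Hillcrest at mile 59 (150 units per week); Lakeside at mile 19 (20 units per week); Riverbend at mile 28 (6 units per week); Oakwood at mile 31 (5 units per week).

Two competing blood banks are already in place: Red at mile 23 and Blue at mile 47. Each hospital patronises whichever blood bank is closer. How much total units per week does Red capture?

The indifferent point is the midpoint (23+47)/2 = 35; hospitals left of it (closer to Red at 23) go to Red, those right go to Blue.
  Midtown at 6 (w=350) → Red
  Southcross at 7 (w=90) → Red
  Northgate at 15 (w=70) → Red
  Lakeside at 19 (w=20) → Red
  Riverbend at 28 (w=6) → Red
  Oakwood at 31 (w=5) → Red
  Eastvale at 36 (w=300) → Blue
  Westmoor at 56 (w=50) → Blue
  Hillcrest at 59 (w=150) → Blue
Red captures 541; Blue captures 500.

541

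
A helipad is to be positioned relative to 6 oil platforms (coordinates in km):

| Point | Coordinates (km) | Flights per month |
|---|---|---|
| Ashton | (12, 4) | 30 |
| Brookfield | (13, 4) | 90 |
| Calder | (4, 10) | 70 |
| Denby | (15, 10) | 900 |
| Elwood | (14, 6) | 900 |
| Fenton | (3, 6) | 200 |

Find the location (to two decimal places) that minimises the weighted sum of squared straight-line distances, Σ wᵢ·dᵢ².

The minimiser of Σwᵢ‖p−pᵢ‖² is the weighted centroid p* = (Σwᵢpᵢ)/(Σwᵢ).
Σwᵢ = 2190.
Σwᵢxᵢ = 30·12 + 90·13 + 70·4 + 900·15 + 900·14 + 200·3 = 28510.
Σwᵢyᵢ = 30·4 + 90·4 + 70·10 + 900·10 + 900·6 + 200·6 = 16780.
x* = 28510/2190 = 13.02, y* = 16780/2190 = 7.66.

(13.02, 7.66)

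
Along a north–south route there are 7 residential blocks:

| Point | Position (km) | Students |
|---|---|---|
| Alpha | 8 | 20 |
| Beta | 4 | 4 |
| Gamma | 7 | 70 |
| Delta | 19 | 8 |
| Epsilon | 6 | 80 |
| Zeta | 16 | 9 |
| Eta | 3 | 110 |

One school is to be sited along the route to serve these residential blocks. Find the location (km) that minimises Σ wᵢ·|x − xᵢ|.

x = 6

For a sum of weighted absolute distances on a line, the optimum is the weighted median (not the mean). Total weight W = 301; half-weight = 150.5.
Sort by position and accumulate weight:
  km 3 (Eta, w=110) → cum 110
  km 4 (Beta, w=4) → cum 114
  km 6 (Epsilon, w=80) → cum 194  ≥ 150.5 → median here
  km 7 (Gamma, w=70) → cum 264
  km 8 (Alpha, w=20) → cum 284
  km 16 (Zeta, w=9) → cum 293
  km 19 (Delta, w=8) → cum 301
Optimal location: km 6.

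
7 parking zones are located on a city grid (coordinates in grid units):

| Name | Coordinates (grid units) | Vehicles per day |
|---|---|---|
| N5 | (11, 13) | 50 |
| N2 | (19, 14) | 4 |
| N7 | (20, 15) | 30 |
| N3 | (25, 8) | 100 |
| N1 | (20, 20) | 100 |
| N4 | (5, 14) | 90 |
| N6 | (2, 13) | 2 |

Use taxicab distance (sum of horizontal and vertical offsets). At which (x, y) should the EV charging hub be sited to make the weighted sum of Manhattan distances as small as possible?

(20, 14)

Manhattan distance separates: Σwᵢ(|x−xᵢ|+|y−yᵢ|) = Σwᵢ|x−xᵢ| + Σwᵢ|y−yᵢ|, so x and y are optimised independently as 1-D weighted medians.
Total weight W = 376; half = 188.
x-coordinate, sorted with cumulative weight:
  x=2 (N6, w=2) cum 2
  x=5 (N4, w=90) cum 92
  x=11 (N5, w=50) cum 142
  x=19 (N2, w=4) cum 146
  x=20 (N7, w=30) cum 176
  x=20 (N1, w=100) cum 276  ← median
  x=25 (N3, w=100) cum 376
⇒ x* = 20
y-coordinate, sorted with cumulative weight:
  y=8 (N3, w=100) cum 100
  y=13 (N5, w=50) cum 150
  y=13 (N6, w=2) cum 152
  y=14 (N2, w=4) cum 156
  y=14 (N4, w=90) cum 246  ← median
  y=15 (N7, w=30) cum 276
  y=20 (N1, w=100) cum 376
⇒ y* = 14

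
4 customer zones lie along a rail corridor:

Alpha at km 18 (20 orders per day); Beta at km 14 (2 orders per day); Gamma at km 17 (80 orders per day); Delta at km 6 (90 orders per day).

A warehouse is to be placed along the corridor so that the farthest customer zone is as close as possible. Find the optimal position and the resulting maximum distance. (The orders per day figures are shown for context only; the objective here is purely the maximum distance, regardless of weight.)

The 1-center on a line is the midpoint of the two extreme points: leftmost at 6, rightmost at 18.
Optimal location = (6 + 18)/2 = 12; maximum distance = (18 − 6)/2 = 6.

location 12, max distance 6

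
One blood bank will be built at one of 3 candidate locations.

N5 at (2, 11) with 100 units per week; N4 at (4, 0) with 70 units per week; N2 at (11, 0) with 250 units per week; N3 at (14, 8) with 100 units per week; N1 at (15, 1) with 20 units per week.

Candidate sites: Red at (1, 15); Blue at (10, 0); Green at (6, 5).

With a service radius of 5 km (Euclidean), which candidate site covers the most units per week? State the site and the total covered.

Blue, covering 250

Coverage radius r = 5 km; a point is covered iff (Δx)²+(Δy)² ≤ 5² = 25.
  Red (1, 15): covers {N5} → 100
  Blue (10, 0): covers {N2} → 250
  Green (6, 5): covers {none} → 0
Maximum coverage at Blue: 250 units per week.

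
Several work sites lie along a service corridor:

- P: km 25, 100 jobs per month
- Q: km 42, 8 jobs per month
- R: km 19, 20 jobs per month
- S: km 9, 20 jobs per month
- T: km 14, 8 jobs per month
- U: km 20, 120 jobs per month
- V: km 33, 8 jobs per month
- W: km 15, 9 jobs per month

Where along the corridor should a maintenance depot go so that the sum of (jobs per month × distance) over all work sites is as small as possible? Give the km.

For a sum of weighted absolute distances on a line, the optimum is the weighted median (not the mean). Total weight W = 293; half-weight = 146.5.
Sort by position and accumulate weight:
  km 9 (S, w=20) → cum 20
  km 14 (T, w=8) → cum 28
  km 15 (W, w=9) → cum 37
  km 19 (R, w=20) → cum 57
  km 20 (U, w=120) → cum 177  ≥ 146.5 → median here
  km 25 (P, w=100) → cum 277
  km 33 (V, w=8) → cum 285
  km 42 (Q, w=8) → cum 293
Optimal location: km 20.

x = 20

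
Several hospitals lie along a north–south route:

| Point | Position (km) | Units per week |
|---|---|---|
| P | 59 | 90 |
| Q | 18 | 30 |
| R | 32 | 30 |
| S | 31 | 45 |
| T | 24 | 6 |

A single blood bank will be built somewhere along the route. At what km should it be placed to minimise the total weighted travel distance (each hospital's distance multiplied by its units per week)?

For a sum of weighted absolute distances on a line, the optimum is the weighted median (not the mean). Total weight W = 201; half-weight = 100.5.
Sort by position and accumulate weight:
  km 18 (Q, w=30) → cum 30
  km 24 (T, w=6) → cum 36
  km 31 (S, w=45) → cum 81
  km 32 (R, w=30) → cum 111  ≥ 100.5 → median here
  km 59 (P, w=90) → cum 201
Optimal location: km 32.

x = 32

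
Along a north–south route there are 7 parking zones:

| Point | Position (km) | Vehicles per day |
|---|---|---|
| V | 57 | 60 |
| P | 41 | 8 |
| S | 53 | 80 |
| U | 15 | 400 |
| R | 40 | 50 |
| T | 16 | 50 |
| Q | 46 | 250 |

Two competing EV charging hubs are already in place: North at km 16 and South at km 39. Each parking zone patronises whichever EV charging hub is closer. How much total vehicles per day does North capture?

450

The indifferent point is the midpoint (16+39)/2 = 27.5; parking zones left of it (closer to North at 16) go to North, those right go to South.
  U at 15 (w=400) → North
  T at 16 (w=50) → North
  R at 40 (w=50) → South
  P at 41 (w=8) → South
  Q at 46 (w=250) → South
  S at 53 (w=80) → South
  V at 57 (w=60) → South
North captures 450; South captures 448.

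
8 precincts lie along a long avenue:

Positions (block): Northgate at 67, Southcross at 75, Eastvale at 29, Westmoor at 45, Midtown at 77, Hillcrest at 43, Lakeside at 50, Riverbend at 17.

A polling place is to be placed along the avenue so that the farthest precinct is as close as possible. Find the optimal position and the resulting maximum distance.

location 47, max distance 30

The 1-center on a line is the midpoint of the two extreme points: leftmost at 17, rightmost at 77.
Optimal location = (17 + 77)/2 = 47; maximum distance = (77 − 17)/2 = 30.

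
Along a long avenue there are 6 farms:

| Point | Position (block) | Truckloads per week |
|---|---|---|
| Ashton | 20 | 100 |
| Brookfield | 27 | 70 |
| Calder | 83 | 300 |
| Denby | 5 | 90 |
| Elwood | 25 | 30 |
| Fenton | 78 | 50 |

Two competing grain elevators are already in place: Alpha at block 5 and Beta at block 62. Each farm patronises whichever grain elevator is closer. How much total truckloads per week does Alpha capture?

The indifferent point is the midpoint (5+62)/2 = 33.5; farms left of it (closer to Alpha at 5) go to Alpha, those right go to Beta.
  Denby at 5 (w=90) → Alpha
  Ashton at 20 (w=100) → Alpha
  Elwood at 25 (w=30) → Alpha
  Brookfield at 27 (w=70) → Alpha
  Fenton at 78 (w=50) → Beta
  Calder at 83 (w=300) → Beta
Alpha captures 290; Beta captures 350.

290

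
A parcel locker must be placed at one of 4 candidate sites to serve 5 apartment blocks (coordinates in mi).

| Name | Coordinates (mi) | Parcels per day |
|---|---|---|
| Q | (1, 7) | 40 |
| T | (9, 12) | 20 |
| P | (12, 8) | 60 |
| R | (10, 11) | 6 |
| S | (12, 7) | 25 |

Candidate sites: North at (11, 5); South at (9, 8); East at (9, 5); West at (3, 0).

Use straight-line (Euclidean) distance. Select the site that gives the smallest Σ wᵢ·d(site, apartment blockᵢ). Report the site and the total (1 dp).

South, total 680.5 mi

Total weighted distance at each candidate:
  North (11, 5): total = 835.7
  South (9, 8): total = 680.5
  East (9, 5): total = 851.0
  West (3, 0): total = 1645.3
Minimum is at South with total 680.5 mi.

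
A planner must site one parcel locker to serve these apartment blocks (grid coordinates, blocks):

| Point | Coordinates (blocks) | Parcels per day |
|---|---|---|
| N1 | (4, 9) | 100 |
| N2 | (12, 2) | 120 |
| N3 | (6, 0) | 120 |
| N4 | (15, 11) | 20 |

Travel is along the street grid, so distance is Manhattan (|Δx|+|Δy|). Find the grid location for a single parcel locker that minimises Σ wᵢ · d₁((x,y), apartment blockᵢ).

Manhattan distance separates: Σwᵢ(|x−xᵢ|+|y−yᵢ|) = Σwᵢ|x−xᵢ| + Σwᵢ|y−yᵢ|, so x and y are optimised independently as 1-D weighted medians.
Total weight W = 360; half = 180.
x-coordinate, sorted with cumulative weight:
  x=4 (N1, w=100) cum 100
  x=6 (N3, w=120) cum 220  ← median
  x=12 (N2, w=120) cum 340
  x=15 (N4, w=20) cum 360
⇒ x* = 6
y-coordinate, sorted with cumulative weight:
  y=0 (N3, w=120) cum 120
  y=2 (N2, w=120) cum 240  ← median
  y=9 (N1, w=100) cum 340
  y=11 (N4, w=20) cum 360
⇒ y* = 2

(6, 2)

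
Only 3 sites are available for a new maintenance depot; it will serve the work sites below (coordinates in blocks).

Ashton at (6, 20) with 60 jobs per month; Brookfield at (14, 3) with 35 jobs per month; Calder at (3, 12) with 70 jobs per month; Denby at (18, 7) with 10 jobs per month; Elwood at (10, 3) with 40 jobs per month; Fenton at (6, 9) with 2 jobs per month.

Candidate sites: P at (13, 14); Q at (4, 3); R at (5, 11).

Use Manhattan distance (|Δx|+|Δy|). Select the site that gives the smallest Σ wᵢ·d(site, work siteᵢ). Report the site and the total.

R, total 2101 blocks

Total weighted distance at each candidate:
  P (13, 14): total = 2744
  Q (4, 3): total = 2626
  R (5, 11): total = 2101
Minimum is at R with total 2101 blocks.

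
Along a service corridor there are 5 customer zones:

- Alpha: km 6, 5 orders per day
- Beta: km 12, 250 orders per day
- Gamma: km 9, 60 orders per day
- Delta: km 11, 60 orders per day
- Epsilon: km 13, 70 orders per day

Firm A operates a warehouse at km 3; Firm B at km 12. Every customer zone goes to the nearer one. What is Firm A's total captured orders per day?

The indifferent point is the midpoint (3+12)/2 = 7.5; customer zones left of it (closer to Firm A at 3) go to Firm A, those right go to Firm B.
  Alpha at 6 (w=5) → Firm A
  Gamma at 9 (w=60) → Firm B
  Delta at 11 (w=60) → Firm B
  Beta at 12 (w=250) → Firm B
  Epsilon at 13 (w=70) → Firm B
Firm A captures 5; Firm B captures 440.

5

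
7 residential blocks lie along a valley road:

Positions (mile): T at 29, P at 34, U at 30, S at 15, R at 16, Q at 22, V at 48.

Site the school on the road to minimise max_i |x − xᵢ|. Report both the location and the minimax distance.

The 1-center on a line is the midpoint of the two extreme points: leftmost at 15, rightmost at 48.
Optimal location = (15 + 48)/2 = 31.5; maximum distance = (48 − 15)/2 = 16.5.

location 31.5, max distance 16.5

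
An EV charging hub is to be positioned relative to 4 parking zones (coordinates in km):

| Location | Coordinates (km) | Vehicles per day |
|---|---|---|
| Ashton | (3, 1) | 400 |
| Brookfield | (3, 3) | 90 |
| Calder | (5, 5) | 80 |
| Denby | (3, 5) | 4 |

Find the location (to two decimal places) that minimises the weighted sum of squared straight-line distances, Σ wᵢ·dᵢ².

(3.28, 1.90)

The minimiser of Σwᵢ‖p−pᵢ‖² is the weighted centroid p* = (Σwᵢpᵢ)/(Σwᵢ).
Σwᵢ = 574.
Σwᵢxᵢ = 400·3 + 90·3 + 80·5 + 4·3 = 1882.
Σwᵢyᵢ = 400·1 + 90·3 + 80·5 + 4·5 = 1090.
x* = 1882/574 = 3.28, y* = 1090/574 = 1.90.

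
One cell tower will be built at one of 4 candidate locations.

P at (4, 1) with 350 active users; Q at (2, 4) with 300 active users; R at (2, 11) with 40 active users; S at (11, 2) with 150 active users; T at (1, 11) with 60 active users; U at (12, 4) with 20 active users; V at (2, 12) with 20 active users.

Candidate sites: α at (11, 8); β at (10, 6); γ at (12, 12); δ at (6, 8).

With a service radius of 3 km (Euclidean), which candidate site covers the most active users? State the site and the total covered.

Coverage radius r = 3 km; a point is covered iff (Δx)²+(Δy)² ≤ 3² = 9.
  α (11, 8): covers {none} → 0
  β (10, 6): covers {U} → 20
  γ (12, 12): covers {none} → 0
  δ (6, 8): covers {none} → 0
Maximum coverage at β: 20 active users.

β, covering 20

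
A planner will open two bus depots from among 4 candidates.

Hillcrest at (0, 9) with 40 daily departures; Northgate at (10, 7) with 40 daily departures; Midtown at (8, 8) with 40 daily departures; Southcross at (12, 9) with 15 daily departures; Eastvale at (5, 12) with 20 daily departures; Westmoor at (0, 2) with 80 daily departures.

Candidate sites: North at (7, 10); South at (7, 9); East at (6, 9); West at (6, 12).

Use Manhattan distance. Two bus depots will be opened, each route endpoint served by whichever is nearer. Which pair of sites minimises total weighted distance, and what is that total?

Evaluate every pair (each demand assigned to the nearer of the two):
  {South, East}: total = 1715
  {East, West}: total = 1750
  {South, West}: total = 1775
  {North, East}: total = 1810
  {North, South}: total = 1835
  {North, West}: total = 1990
Best pair: {South, East} with total 1715.

{South, East}, total 1715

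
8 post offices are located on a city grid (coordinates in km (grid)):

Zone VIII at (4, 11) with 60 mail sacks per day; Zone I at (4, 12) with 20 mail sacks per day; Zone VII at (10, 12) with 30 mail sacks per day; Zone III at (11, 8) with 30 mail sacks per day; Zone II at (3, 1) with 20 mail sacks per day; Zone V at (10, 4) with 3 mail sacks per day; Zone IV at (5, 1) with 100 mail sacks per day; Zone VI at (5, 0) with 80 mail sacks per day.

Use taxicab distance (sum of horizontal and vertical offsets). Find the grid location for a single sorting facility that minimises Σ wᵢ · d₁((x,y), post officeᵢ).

(5, 1)

Manhattan distance separates: Σwᵢ(|x−xᵢ|+|y−yᵢ|) = Σwᵢ|x−xᵢ| + Σwᵢ|y−yᵢ|, so x and y are optimised independently as 1-D weighted medians.
Total weight W = 343; half = 171.5.
x-coordinate, sorted with cumulative weight:
  x=3 (Zone II, w=20) cum 20
  x=4 (Zone VIII, w=60) cum 80
  x=4 (Zone I, w=20) cum 100
  x=5 (Zone IV, w=100) cum 200  ← median
  x=5 (Zone VI, w=80) cum 280
  x=10 (Zone VII, w=30) cum 310
  x=10 (Zone V, w=3) cum 313
  x=11 (Zone III, w=30) cum 343
⇒ x* = 5
y-coordinate, sorted with cumulative weight:
  y=0 (Zone VI, w=80) cum 80
  y=1 (Zone II, w=20) cum 100
  y=1 (Zone IV, w=100) cum 200  ← median
  y=4 (Zone V, w=3) cum 203
  y=8 (Zone III, w=30) cum 233
  y=11 (Zone VIII, w=60) cum 293
  y=12 (Zone I, w=20) cum 313
  y=12 (Zone VII, w=30) cum 343
⇒ y* = 1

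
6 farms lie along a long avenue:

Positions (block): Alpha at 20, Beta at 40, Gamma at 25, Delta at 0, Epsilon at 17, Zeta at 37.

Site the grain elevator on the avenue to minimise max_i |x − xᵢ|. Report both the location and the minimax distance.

location 20, max distance 20

The 1-center on a line is the midpoint of the two extreme points: leftmost at 0, rightmost at 40.
Optimal location = (0 + 40)/2 = 20; maximum distance = (40 − 0)/2 = 20.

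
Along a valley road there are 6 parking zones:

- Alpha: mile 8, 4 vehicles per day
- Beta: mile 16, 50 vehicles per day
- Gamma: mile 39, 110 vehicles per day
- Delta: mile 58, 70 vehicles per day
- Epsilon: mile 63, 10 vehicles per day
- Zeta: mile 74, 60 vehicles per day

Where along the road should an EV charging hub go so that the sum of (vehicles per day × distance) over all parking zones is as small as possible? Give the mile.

For a sum of weighted absolute distances on a line, the optimum is the weighted median (not the mean). Total weight W = 304; half-weight = 152.
Sort by position and accumulate weight:
  mile 8 (Alpha, w=4) → cum 4
  mile 16 (Beta, w=50) → cum 54
  mile 39 (Gamma, w=110) → cum 164  ≥ 152 → median here
  mile 58 (Delta, w=70) → cum 234
  mile 63 (Epsilon, w=10) → cum 244
  mile 74 (Zeta, w=60) → cum 304
Optimal location: mile 39.

x = 39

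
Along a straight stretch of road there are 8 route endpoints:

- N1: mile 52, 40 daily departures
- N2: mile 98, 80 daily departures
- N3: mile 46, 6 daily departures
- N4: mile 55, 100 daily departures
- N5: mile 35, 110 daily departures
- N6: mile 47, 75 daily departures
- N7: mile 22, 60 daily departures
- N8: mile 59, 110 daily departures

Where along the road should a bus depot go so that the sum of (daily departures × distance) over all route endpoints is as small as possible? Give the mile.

x = 52

For a sum of weighted absolute distances on a line, the optimum is the weighted median (not the mean). Total weight W = 581; half-weight = 290.5.
Sort by position and accumulate weight:
  mile 22 (N7, w=60) → cum 60
  mile 35 (N5, w=110) → cum 170
  mile 46 (N3, w=6) → cum 176
  mile 47 (N6, w=75) → cum 251
  mile 52 (N1, w=40) → cum 291  ≥ 290.5 → median here
  mile 55 (N4, w=100) → cum 391
  mile 59 (N8, w=110) → cum 501
  mile 98 (N2, w=80) → cum 581
Optimal location: mile 52.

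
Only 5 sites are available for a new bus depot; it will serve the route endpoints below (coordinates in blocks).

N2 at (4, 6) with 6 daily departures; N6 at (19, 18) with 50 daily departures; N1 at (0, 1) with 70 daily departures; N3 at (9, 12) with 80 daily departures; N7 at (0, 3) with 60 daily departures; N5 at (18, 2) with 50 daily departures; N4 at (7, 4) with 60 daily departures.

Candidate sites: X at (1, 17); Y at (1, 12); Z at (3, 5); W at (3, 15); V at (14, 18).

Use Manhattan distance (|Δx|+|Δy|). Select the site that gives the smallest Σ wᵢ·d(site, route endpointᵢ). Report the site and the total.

Total weighted distance at each candidate:
  X (1, 17): total = 6904
  Y (1, 12): total = 5524
  Z (3, 5): total = 4492
  W (3, 15): total = 6120
  V (14, 18): total = 7432
Minimum is at Z with total 4492 blocks.

Z, total 4492 blocks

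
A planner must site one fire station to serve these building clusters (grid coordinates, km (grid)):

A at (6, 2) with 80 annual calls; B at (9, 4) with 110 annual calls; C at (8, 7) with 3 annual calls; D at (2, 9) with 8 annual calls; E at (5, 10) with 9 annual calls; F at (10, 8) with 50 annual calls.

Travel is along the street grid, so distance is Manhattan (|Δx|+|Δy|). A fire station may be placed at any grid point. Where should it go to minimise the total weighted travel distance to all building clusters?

(9, 4)

Manhattan distance separates: Σwᵢ(|x−xᵢ|+|y−yᵢ|) = Σwᵢ|x−xᵢ| + Σwᵢ|y−yᵢ|, so x and y are optimised independently as 1-D weighted medians.
Total weight W = 260; half = 130.
x-coordinate, sorted with cumulative weight:
  x=2 (D, w=8) cum 8
  x=5 (E, w=9) cum 17
  x=6 (A, w=80) cum 97
  x=8 (C, w=3) cum 100
  x=9 (B, w=110) cum 210  ← median
  x=10 (F, w=50) cum 260
⇒ x* = 9
y-coordinate, sorted with cumulative weight:
  y=2 (A, w=80) cum 80
  y=4 (B, w=110) cum 190  ← median
  y=7 (C, w=3) cum 193
  y=8 (F, w=50) cum 243
  y=9 (D, w=8) cum 251
  y=10 (E, w=9) cum 260
⇒ y* = 4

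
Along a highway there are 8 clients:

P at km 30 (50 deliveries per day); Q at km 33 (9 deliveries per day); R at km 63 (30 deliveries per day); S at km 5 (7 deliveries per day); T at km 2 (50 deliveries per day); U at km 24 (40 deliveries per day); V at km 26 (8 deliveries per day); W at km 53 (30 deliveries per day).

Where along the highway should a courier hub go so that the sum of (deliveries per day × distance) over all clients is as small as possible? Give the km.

x = 30

For a sum of weighted absolute distances on a line, the optimum is the weighted median (not the mean). Total weight W = 224; half-weight = 112.
Sort by position and accumulate weight:
  km 2 (T, w=50) → cum 50
  km 5 (S, w=7) → cum 57
  km 24 (U, w=40) → cum 97
  km 26 (V, w=8) → cum 105
  km 30 (P, w=50) → cum 155  ≥ 112 → median here
  km 33 (Q, w=9) → cum 164
  km 53 (W, w=30) → cum 194
  km 63 (R, w=30) → cum 224
Optimal location: km 30.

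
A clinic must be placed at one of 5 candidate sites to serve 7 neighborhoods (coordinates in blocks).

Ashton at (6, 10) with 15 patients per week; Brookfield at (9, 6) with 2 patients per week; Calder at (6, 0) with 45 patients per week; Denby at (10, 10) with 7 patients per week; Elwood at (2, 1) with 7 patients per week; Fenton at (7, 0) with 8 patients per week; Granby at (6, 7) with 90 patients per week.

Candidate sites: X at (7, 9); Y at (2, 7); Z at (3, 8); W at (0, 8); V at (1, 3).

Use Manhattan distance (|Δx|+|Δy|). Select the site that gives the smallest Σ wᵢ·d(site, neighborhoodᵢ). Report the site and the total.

Total weighted distance at each candidate:
  X (7, 9): total = 951
  Y (2, 7): total = 1191
  Z (3, 8): total = 1161
  W (0, 8): total = 1669
  V (1, 3): total = 1577
Minimum is at X with total 951 blocks.

X, total 951 blocks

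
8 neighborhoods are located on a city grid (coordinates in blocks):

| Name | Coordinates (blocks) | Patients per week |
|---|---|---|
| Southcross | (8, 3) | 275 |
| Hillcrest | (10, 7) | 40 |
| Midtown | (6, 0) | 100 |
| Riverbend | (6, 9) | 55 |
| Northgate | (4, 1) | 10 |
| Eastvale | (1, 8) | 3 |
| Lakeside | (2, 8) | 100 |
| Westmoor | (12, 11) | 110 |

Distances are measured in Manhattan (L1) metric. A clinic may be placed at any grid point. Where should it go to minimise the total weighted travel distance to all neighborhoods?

Manhattan distance separates: Σwᵢ(|x−xᵢ|+|y−yᵢ|) = Σwᵢ|x−xᵢ| + Σwᵢ|y−yᵢ|, so x and y are optimised independently as 1-D weighted medians.
Total weight W = 693; half = 346.5.
x-coordinate, sorted with cumulative weight:
  x=1 (Eastvale, w=3) cum 3
  x=2 (Lakeside, w=100) cum 103
  x=4 (Northgate, w=10) cum 113
  x=6 (Midtown, w=100) cum 213
  x=6 (Riverbend, w=55) cum 268
  x=8 (Southcross, w=275) cum 543  ← median
  x=10 (Hillcrest, w=40) cum 583
  x=12 (Westmoor, w=110) cum 693
⇒ x* = 8
y-coordinate, sorted with cumulative weight:
  y=0 (Midtown, w=100) cum 100
  y=1 (Northgate, w=10) cum 110
  y=3 (Southcross, w=275) cum 385  ← median
  y=7 (Hillcrest, w=40) cum 425
  y=8 (Eastvale, w=3) cum 428
  y=8 (Lakeside, w=100) cum 528
  y=9 (Riverbend, w=55) cum 583
  y=11 (Westmoor, w=110) cum 693
⇒ y* = 3

(8, 3)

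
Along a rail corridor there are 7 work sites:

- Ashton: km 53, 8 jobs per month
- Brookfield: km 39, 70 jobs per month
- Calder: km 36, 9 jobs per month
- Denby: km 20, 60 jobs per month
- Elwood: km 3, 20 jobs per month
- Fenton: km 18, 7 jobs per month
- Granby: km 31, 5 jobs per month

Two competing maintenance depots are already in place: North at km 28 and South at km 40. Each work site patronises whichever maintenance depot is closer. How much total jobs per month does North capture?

The indifferent point is the midpoint (28+40)/2 = 34; work sites left of it (closer to North at 28) go to North, those right go to South.
  Elwood at 3 (w=20) → North
  Fenton at 18 (w=7) → North
  Denby at 20 (w=60) → North
  Granby at 31 (w=5) → North
  Calder at 36 (w=9) → South
  Brookfield at 39 (w=70) → South
  Ashton at 53 (w=8) → South
North captures 92; South captures 87.

92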